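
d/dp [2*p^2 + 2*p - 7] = 4*p + 2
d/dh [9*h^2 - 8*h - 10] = 18*h - 8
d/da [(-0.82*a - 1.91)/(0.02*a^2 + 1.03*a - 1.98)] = (0.0164*a^2 + 0.0764*a + 3.5909)/(0.0004*a^4 + 0.0412*a^3 + 0.9817*a^2 - 4.0788*a + 3.9204)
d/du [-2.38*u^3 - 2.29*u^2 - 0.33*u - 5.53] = -7.14*u^2 - 4.58*u - 0.33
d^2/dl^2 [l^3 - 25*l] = 6*l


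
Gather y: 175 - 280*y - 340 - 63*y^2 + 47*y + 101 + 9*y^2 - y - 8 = -54*y^2 - 234*y - 72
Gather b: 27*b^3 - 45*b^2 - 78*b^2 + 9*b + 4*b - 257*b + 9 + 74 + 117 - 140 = 27*b^3 - 123*b^2 - 244*b + 60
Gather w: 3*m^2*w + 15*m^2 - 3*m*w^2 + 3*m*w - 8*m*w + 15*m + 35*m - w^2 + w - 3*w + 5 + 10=15*m^2 + 50*m + w^2*(-3*m - 1) + w*(3*m^2 - 5*m - 2) + 15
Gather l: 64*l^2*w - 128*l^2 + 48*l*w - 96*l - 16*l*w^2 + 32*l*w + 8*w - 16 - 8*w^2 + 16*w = l^2*(64*w - 128) + l*(-16*w^2 + 80*w - 96) - 8*w^2 + 24*w - 16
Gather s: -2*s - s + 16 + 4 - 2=18 - 3*s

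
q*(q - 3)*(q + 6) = q^3 + 3*q^2 - 18*q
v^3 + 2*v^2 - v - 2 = (v - 1)*(v + 1)*(v + 2)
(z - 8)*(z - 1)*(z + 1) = z^3 - 8*z^2 - z + 8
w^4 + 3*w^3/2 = w^3*(w + 3/2)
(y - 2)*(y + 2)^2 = y^3 + 2*y^2 - 4*y - 8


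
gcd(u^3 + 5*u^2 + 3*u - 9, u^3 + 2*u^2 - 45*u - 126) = u + 3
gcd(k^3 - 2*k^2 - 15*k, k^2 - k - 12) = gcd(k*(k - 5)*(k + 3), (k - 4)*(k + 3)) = k + 3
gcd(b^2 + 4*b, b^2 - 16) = b + 4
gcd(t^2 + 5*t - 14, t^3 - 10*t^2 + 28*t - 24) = t - 2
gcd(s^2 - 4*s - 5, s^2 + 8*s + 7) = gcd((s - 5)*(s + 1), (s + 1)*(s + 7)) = s + 1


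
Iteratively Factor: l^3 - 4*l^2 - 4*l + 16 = (l - 4)*(l^2 - 4) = (l - 4)*(l + 2)*(l - 2)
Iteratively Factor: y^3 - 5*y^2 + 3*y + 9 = (y + 1)*(y^2 - 6*y + 9) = (y - 3)*(y + 1)*(y - 3)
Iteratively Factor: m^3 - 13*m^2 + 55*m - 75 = (m - 5)*(m^2 - 8*m + 15) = (m - 5)*(m - 3)*(m - 5)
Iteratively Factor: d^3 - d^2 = (d)*(d^2 - d) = d*(d - 1)*(d)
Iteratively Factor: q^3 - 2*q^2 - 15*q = (q)*(q^2 - 2*q - 15) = q*(q + 3)*(q - 5)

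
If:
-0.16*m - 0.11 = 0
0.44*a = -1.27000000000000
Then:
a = -2.89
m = -0.69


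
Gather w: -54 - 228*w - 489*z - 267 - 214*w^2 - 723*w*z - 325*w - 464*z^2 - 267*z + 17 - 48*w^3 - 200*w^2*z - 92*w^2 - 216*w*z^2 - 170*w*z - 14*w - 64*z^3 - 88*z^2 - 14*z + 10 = -48*w^3 + w^2*(-200*z - 306) + w*(-216*z^2 - 893*z - 567) - 64*z^3 - 552*z^2 - 770*z - 294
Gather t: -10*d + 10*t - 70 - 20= -10*d + 10*t - 90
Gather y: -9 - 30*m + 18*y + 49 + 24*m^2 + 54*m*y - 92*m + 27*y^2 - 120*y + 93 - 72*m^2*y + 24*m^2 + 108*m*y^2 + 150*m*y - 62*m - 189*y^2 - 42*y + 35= 48*m^2 - 184*m + y^2*(108*m - 162) + y*(-72*m^2 + 204*m - 144) + 168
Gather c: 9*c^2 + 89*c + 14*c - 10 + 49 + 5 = 9*c^2 + 103*c + 44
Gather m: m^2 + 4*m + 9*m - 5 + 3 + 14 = m^2 + 13*m + 12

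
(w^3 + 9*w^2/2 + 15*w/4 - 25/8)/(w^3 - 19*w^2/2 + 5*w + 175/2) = (w^2 + 2*w - 5/4)/(w^2 - 12*w + 35)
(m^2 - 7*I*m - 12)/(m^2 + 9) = (m - 4*I)/(m + 3*I)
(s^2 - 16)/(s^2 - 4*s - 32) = (s - 4)/(s - 8)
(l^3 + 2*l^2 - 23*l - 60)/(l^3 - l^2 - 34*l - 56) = (l^2 - 2*l - 15)/(l^2 - 5*l - 14)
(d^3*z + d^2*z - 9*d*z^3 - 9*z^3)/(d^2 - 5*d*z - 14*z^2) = z*(-d^3 - d^2 + 9*d*z^2 + 9*z^2)/(-d^2 + 5*d*z + 14*z^2)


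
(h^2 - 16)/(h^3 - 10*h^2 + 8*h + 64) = (h + 4)/(h^2 - 6*h - 16)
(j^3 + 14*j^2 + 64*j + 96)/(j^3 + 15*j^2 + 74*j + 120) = (j + 4)/(j + 5)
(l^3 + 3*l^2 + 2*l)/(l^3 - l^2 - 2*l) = (l + 2)/(l - 2)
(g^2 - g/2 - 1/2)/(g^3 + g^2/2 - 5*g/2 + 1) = (2*g + 1)/(2*g^2 + 3*g - 2)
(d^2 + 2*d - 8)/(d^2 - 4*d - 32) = (d - 2)/(d - 8)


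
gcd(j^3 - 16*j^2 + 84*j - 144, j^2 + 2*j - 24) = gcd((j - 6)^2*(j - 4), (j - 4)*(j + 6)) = j - 4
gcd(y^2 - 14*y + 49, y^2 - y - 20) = 1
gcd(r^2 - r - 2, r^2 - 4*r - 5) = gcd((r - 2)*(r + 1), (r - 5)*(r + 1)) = r + 1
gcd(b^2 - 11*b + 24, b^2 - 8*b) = b - 8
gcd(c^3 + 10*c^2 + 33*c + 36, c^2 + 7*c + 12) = c^2 + 7*c + 12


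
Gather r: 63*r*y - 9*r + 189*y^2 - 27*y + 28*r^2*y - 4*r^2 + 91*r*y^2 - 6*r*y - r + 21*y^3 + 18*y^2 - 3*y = r^2*(28*y - 4) + r*(91*y^2 + 57*y - 10) + 21*y^3 + 207*y^2 - 30*y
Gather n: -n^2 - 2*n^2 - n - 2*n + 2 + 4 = -3*n^2 - 3*n + 6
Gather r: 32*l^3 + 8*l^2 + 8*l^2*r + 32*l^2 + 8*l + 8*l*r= 32*l^3 + 40*l^2 + 8*l + r*(8*l^2 + 8*l)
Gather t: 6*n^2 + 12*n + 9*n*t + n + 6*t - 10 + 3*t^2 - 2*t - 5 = 6*n^2 + 13*n + 3*t^2 + t*(9*n + 4) - 15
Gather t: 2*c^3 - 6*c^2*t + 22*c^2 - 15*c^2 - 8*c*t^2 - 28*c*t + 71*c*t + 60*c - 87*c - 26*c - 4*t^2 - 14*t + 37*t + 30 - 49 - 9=2*c^3 + 7*c^2 - 53*c + t^2*(-8*c - 4) + t*(-6*c^2 + 43*c + 23) - 28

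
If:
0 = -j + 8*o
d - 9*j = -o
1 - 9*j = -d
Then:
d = 71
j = 8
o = 1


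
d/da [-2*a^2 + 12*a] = 12 - 4*a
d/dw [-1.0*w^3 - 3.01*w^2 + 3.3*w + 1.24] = -3.0*w^2 - 6.02*w + 3.3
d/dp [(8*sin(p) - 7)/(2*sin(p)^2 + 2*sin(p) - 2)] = (-8*sin(p)^2 + 14*sin(p) - 1)*cos(p)/(2*(sin(p) - cos(p)^2)^2)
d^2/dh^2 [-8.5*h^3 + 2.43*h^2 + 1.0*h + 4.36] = 4.86 - 51.0*h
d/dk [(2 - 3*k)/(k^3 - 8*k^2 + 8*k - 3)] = (6*k^3 - 30*k^2 + 32*k - 7)/(k^6 - 16*k^5 + 80*k^4 - 134*k^3 + 112*k^2 - 48*k + 9)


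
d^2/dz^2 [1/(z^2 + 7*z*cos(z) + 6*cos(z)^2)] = ((z^2 + 7*z*cos(z) + 6*cos(z)^2)*(7*z*cos(z) - 24*sin(z)^2 + 14*sin(z) + 10) + 2*(7*z*sin(z) - 2*z + 6*sin(2*z) - 7*cos(z))^2)/((z + cos(z))^3*(z + 6*cos(z))^3)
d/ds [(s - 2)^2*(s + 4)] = 3*s^2 - 12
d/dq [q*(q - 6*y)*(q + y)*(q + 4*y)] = 4*q^3 - 3*q^2*y - 52*q*y^2 - 24*y^3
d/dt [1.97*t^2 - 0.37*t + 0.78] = 3.94*t - 0.37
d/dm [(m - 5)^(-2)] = -2/(m - 5)^3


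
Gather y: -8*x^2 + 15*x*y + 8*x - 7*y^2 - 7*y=-8*x^2 + 8*x - 7*y^2 + y*(15*x - 7)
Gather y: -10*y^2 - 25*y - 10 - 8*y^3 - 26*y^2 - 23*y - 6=-8*y^3 - 36*y^2 - 48*y - 16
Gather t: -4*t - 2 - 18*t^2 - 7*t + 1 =-18*t^2 - 11*t - 1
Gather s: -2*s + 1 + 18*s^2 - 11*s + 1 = 18*s^2 - 13*s + 2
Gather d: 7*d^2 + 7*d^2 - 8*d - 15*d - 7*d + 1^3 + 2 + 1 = 14*d^2 - 30*d + 4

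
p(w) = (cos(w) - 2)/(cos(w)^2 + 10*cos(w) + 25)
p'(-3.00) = 0.02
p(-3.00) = -0.19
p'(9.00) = -0.06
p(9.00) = -0.17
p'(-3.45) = -0.05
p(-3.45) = -0.18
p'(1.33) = -0.06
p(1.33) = -0.06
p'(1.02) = -0.04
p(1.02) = -0.05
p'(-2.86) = 0.04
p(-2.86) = -0.18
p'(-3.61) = -0.06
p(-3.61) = -0.17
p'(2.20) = -0.09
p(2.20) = -0.13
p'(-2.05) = 0.09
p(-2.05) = -0.12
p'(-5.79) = -0.02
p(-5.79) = -0.03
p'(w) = (2*sin(w)*cos(w) + 10*sin(w))*(cos(w) - 2)/(cos(w)^2 + 10*cos(w) + 25)^2 - sin(w)/(cos(w)^2 + 10*cos(w) + 25) = (cos(w) - 9)*sin(w)/(cos(w) + 5)^3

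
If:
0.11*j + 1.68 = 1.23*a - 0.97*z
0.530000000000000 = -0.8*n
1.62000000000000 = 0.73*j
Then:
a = 0.788617886178862*z + 1.5643167390578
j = 2.22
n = -0.66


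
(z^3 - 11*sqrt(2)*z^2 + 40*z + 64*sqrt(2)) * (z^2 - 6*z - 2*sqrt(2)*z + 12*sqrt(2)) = z^5 - 13*sqrt(2)*z^4 - 6*z^4 + 84*z^3 + 78*sqrt(2)*z^3 - 504*z^2 - 16*sqrt(2)*z^2 - 256*z + 96*sqrt(2)*z + 1536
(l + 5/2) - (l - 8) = 21/2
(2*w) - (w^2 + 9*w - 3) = -w^2 - 7*w + 3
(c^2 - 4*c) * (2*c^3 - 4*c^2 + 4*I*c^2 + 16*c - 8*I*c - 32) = 2*c^5 - 12*c^4 + 4*I*c^4 + 32*c^3 - 24*I*c^3 - 96*c^2 + 32*I*c^2 + 128*c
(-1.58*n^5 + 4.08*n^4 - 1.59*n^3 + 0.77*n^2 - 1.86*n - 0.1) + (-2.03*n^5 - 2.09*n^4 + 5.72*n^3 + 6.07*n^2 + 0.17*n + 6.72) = -3.61*n^5 + 1.99*n^4 + 4.13*n^3 + 6.84*n^2 - 1.69*n + 6.62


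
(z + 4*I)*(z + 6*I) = z^2 + 10*I*z - 24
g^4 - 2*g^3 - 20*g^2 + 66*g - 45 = (g - 3)^2*(g - 1)*(g + 5)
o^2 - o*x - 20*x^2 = (o - 5*x)*(o + 4*x)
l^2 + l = l*(l + 1)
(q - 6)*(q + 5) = q^2 - q - 30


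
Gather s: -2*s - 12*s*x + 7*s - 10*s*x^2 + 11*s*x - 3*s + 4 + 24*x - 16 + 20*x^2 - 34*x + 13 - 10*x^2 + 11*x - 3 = s*(-10*x^2 - x + 2) + 10*x^2 + x - 2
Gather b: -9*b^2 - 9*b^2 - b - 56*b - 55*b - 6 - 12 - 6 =-18*b^2 - 112*b - 24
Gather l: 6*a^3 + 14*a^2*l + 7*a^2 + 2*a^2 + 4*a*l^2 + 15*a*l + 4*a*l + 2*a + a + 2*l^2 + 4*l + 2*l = 6*a^3 + 9*a^2 + 3*a + l^2*(4*a + 2) + l*(14*a^2 + 19*a + 6)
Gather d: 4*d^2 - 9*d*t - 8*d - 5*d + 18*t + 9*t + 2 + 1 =4*d^2 + d*(-9*t - 13) + 27*t + 3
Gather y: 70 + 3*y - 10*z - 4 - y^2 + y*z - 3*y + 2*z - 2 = -y^2 + y*z - 8*z + 64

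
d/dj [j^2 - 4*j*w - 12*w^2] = 2*j - 4*w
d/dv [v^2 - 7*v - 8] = 2*v - 7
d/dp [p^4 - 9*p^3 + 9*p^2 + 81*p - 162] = 4*p^3 - 27*p^2 + 18*p + 81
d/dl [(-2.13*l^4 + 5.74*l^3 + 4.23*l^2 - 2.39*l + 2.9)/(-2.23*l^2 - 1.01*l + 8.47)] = (9.4998*l^5 - 6.3463*l^4 - 83.7592*l^3 + 136.2514*l^2 + 84.5902*l - 17.3143)/(4.9729*l^4 + 4.5046*l^3 - 36.7561*l^2 - 17.1094*l + 71.7409)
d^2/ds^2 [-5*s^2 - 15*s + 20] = -10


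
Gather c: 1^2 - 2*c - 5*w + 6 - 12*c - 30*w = -14*c - 35*w + 7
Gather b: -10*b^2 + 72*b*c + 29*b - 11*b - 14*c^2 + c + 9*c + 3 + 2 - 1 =-10*b^2 + b*(72*c + 18) - 14*c^2 + 10*c + 4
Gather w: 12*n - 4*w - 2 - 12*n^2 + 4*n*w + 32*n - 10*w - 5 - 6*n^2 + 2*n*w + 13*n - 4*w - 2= -18*n^2 + 57*n + w*(6*n - 18) - 9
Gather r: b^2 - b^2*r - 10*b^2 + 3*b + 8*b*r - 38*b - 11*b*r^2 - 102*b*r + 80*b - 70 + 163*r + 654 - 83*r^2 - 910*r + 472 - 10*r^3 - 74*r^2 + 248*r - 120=-9*b^2 + 45*b - 10*r^3 + r^2*(-11*b - 157) + r*(-b^2 - 94*b - 499) + 936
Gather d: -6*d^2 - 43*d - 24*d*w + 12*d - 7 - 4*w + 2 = -6*d^2 + d*(-24*w - 31) - 4*w - 5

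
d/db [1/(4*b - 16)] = -1/(4*(b - 4)^2)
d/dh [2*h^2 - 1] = 4*h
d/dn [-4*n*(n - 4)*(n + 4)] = 64 - 12*n^2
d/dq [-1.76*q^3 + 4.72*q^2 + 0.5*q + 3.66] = -5.28*q^2 + 9.44*q + 0.5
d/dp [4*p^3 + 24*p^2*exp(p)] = 12*p*(2*p*exp(p) + p + 4*exp(p))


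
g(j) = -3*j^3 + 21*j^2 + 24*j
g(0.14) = 3.76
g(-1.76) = 39.16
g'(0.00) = 24.00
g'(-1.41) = -53.11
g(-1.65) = 31.05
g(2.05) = 111.61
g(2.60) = 151.63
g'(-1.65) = -69.80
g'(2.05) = 72.28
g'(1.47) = 66.29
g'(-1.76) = -77.80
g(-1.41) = 16.32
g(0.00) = 0.00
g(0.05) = 1.25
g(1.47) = 71.13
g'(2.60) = 72.36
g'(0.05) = 26.08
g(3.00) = 180.00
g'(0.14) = 29.70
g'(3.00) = 69.00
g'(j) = -9*j^2 + 42*j + 24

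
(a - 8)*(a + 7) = a^2 - a - 56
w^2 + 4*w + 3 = (w + 1)*(w + 3)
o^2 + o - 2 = (o - 1)*(o + 2)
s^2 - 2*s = s*(s - 2)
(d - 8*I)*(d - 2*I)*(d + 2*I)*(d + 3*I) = d^4 - 5*I*d^3 + 28*d^2 - 20*I*d + 96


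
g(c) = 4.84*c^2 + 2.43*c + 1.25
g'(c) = 9.68*c + 2.43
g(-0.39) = 1.04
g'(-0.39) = -1.35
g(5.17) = 143.18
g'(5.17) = 52.48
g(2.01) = 25.69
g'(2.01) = 21.89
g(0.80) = 6.29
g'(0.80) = 10.17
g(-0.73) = 2.06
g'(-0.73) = -4.64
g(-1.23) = 5.58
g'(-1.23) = -9.48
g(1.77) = 20.71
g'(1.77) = 19.56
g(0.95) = 7.93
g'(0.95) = 11.63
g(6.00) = 190.07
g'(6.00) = 60.51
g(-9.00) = 371.42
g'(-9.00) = -84.69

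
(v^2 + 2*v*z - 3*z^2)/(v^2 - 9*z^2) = (-v + z)/(-v + 3*z)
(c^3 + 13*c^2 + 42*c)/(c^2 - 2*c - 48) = c*(c + 7)/(c - 8)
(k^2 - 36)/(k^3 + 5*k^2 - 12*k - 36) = (k - 6)/(k^2 - k - 6)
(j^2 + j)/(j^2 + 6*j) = (j + 1)/(j + 6)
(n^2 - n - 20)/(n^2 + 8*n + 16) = (n - 5)/(n + 4)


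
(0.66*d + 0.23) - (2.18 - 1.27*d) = 1.93*d - 1.95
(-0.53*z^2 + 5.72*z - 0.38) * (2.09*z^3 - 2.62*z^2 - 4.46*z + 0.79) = -1.1077*z^5 + 13.3434*z^4 - 13.4168*z^3 - 24.9343*z^2 + 6.2136*z - 0.3002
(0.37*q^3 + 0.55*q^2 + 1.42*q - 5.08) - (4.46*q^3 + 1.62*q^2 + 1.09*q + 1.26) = -4.09*q^3 - 1.07*q^2 + 0.33*q - 6.34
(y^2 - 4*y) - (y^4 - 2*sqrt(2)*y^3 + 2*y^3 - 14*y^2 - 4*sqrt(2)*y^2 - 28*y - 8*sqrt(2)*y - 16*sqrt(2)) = -y^4 - 2*y^3 + 2*sqrt(2)*y^3 + 4*sqrt(2)*y^2 + 15*y^2 + 8*sqrt(2)*y + 24*y + 16*sqrt(2)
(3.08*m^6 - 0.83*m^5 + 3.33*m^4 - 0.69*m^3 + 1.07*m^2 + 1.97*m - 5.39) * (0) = 0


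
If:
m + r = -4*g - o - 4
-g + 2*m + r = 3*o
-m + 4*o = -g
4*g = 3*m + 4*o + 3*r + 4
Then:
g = -1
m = -33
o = -8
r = 41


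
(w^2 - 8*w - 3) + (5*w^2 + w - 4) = 6*w^2 - 7*w - 7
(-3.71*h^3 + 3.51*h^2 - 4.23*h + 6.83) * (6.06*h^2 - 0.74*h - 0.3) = -22.4826*h^5 + 24.016*h^4 - 27.1182*h^3 + 43.467*h^2 - 3.7852*h - 2.049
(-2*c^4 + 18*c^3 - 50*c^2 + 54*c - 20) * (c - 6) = -2*c^5 + 30*c^4 - 158*c^3 + 354*c^2 - 344*c + 120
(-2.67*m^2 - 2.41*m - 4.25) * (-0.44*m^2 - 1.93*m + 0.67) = 1.1748*m^4 + 6.2135*m^3 + 4.7324*m^2 + 6.5878*m - 2.8475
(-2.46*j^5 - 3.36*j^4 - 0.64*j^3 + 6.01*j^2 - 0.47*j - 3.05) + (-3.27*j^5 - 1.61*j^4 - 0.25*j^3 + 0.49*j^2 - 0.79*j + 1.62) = -5.73*j^5 - 4.97*j^4 - 0.89*j^3 + 6.5*j^2 - 1.26*j - 1.43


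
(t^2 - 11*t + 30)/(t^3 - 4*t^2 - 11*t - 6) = (t - 5)/(t^2 + 2*t + 1)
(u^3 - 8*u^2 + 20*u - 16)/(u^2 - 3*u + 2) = (u^2 - 6*u + 8)/(u - 1)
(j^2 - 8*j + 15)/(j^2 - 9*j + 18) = (j - 5)/(j - 6)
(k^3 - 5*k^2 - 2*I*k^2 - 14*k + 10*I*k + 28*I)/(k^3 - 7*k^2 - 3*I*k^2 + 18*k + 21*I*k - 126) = (k^2 + 2*k*(1 - I) - 4*I)/(k^2 - 3*I*k + 18)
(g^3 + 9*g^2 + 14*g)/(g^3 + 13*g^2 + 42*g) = (g + 2)/(g + 6)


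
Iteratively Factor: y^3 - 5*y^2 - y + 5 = (y - 5)*(y^2 - 1) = (y - 5)*(y - 1)*(y + 1)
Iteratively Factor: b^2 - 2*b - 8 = (b - 4)*(b + 2)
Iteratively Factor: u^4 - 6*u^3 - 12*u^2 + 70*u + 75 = (u - 5)*(u^3 - u^2 - 17*u - 15) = (u - 5)*(u + 3)*(u^2 - 4*u - 5) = (u - 5)^2*(u + 3)*(u + 1)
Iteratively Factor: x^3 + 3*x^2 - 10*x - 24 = (x - 3)*(x^2 + 6*x + 8) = (x - 3)*(x + 2)*(x + 4)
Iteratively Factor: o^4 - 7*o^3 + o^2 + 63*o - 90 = (o + 3)*(o^3 - 10*o^2 + 31*o - 30) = (o - 5)*(o + 3)*(o^2 - 5*o + 6) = (o - 5)*(o - 2)*(o + 3)*(o - 3)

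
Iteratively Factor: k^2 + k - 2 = (k - 1)*(k + 2)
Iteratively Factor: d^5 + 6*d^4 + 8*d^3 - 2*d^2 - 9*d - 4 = (d + 1)*(d^4 + 5*d^3 + 3*d^2 - 5*d - 4) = (d + 1)^2*(d^3 + 4*d^2 - d - 4) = (d - 1)*(d + 1)^2*(d^2 + 5*d + 4) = (d - 1)*(d + 1)^3*(d + 4)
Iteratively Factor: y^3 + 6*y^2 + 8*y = (y)*(y^2 + 6*y + 8) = y*(y + 4)*(y + 2)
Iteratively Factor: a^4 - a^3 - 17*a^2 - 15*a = (a + 1)*(a^3 - 2*a^2 - 15*a) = (a - 5)*(a + 1)*(a^2 + 3*a) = a*(a - 5)*(a + 1)*(a + 3)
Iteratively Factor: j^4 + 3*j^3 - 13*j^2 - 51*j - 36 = (j + 3)*(j^3 - 13*j - 12) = (j + 1)*(j + 3)*(j^2 - j - 12) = (j - 4)*(j + 1)*(j + 3)*(j + 3)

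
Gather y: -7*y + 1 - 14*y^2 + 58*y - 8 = -14*y^2 + 51*y - 7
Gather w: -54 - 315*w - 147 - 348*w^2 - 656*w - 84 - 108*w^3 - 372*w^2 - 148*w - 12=-108*w^3 - 720*w^2 - 1119*w - 297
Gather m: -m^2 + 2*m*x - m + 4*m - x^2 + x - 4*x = -m^2 + m*(2*x + 3) - x^2 - 3*x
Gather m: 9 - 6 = 3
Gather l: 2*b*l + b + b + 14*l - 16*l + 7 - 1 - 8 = 2*b + l*(2*b - 2) - 2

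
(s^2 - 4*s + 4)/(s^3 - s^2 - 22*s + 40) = (s - 2)/(s^2 + s - 20)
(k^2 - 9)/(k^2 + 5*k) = (k^2 - 9)/(k*(k + 5))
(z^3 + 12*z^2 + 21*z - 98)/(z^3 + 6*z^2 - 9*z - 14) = (z + 7)/(z + 1)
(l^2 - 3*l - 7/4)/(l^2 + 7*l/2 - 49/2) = (l + 1/2)/(l + 7)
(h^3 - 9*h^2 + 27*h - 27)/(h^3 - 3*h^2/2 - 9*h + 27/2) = 2*(h^2 - 6*h + 9)/(2*h^2 + 3*h - 9)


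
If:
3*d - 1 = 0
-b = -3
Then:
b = 3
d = 1/3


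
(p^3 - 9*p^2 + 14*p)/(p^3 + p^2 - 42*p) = (p^2 - 9*p + 14)/(p^2 + p - 42)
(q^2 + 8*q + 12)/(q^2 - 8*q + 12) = (q^2 + 8*q + 12)/(q^2 - 8*q + 12)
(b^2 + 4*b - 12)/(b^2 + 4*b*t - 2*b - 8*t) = (b + 6)/(b + 4*t)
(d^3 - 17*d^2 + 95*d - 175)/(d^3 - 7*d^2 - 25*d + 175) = (d - 5)/(d + 5)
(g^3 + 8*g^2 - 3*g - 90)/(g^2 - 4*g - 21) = (-g^3 - 8*g^2 + 3*g + 90)/(-g^2 + 4*g + 21)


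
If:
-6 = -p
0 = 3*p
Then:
No Solution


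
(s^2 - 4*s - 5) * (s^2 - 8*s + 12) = s^4 - 12*s^3 + 39*s^2 - 8*s - 60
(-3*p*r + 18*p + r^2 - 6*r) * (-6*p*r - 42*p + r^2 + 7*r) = 18*p^2*r^2 + 18*p^2*r - 756*p^2 - 9*p*r^3 - 9*p*r^2 + 378*p*r + r^4 + r^3 - 42*r^2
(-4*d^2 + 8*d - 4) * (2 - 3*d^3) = 12*d^5 - 24*d^4 + 12*d^3 - 8*d^2 + 16*d - 8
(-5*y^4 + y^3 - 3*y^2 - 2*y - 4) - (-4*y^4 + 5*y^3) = -y^4 - 4*y^3 - 3*y^2 - 2*y - 4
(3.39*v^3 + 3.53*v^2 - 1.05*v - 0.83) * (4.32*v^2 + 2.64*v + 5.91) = 14.6448*v^5 + 24.1992*v^4 + 24.8181*v^3 + 14.5047*v^2 - 8.3967*v - 4.9053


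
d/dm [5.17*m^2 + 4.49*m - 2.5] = 10.34*m + 4.49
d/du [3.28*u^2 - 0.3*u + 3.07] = 6.56*u - 0.3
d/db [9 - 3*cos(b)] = 3*sin(b)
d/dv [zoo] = 0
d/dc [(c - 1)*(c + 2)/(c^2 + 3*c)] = 2*(c^2 + 2*c + 3)/(c^2*(c^2 + 6*c + 9))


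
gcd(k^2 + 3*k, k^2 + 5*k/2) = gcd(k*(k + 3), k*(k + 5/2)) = k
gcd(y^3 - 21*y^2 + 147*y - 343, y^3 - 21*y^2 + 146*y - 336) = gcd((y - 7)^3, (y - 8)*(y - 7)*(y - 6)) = y - 7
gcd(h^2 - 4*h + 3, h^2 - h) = h - 1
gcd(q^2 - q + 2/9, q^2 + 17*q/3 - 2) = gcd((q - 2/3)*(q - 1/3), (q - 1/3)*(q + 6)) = q - 1/3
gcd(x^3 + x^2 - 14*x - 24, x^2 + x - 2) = x + 2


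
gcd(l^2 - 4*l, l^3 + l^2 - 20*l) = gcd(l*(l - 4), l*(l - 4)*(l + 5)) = l^2 - 4*l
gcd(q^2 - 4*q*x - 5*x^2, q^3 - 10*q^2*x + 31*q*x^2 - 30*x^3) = -q + 5*x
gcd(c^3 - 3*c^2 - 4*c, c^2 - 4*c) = c^2 - 4*c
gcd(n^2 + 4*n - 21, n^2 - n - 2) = 1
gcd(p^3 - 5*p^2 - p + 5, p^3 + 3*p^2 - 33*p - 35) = p^2 - 4*p - 5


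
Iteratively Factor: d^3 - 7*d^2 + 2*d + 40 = (d - 5)*(d^2 - 2*d - 8) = (d - 5)*(d + 2)*(d - 4)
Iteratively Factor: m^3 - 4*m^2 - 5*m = (m - 5)*(m^2 + m) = (m - 5)*(m + 1)*(m)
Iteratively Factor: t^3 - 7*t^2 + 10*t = (t)*(t^2 - 7*t + 10) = t*(t - 2)*(t - 5)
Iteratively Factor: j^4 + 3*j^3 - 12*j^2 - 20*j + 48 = (j + 4)*(j^3 - j^2 - 8*j + 12) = (j + 3)*(j + 4)*(j^2 - 4*j + 4) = (j - 2)*(j + 3)*(j + 4)*(j - 2)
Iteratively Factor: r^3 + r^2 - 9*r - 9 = (r + 3)*(r^2 - 2*r - 3) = (r - 3)*(r + 3)*(r + 1)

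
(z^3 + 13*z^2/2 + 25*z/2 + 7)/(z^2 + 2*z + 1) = (z^2 + 11*z/2 + 7)/(z + 1)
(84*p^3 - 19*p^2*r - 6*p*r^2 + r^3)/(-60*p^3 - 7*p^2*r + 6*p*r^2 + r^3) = (-7*p + r)/(5*p + r)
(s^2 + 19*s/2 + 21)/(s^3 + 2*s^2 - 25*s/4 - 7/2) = 2*(s + 6)/(2*s^2 - 3*s - 2)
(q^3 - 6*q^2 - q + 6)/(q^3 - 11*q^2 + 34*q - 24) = (q + 1)/(q - 4)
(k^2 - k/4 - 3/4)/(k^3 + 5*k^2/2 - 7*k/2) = (4*k + 3)/(2*k*(2*k + 7))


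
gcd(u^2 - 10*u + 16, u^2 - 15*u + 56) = u - 8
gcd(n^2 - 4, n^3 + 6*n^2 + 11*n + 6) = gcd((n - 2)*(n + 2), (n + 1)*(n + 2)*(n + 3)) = n + 2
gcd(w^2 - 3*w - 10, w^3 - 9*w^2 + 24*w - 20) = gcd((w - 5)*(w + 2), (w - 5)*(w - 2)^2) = w - 5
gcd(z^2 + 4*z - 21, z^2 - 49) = z + 7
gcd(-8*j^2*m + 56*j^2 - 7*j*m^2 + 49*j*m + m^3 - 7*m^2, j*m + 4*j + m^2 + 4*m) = j + m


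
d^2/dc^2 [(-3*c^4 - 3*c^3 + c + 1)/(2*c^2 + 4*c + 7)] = 2*(-12*c^6 - 72*c^5 - 270*c^4 - 674*c^3 - 1122*c^2 - 459*c - 26)/(8*c^6 + 48*c^5 + 180*c^4 + 400*c^3 + 630*c^2 + 588*c + 343)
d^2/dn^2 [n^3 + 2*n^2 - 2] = 6*n + 4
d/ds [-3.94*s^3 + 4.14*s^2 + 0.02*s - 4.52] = -11.82*s^2 + 8.28*s + 0.02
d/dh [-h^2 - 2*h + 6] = -2*h - 2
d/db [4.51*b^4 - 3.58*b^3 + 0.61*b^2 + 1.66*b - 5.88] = 18.04*b^3 - 10.74*b^2 + 1.22*b + 1.66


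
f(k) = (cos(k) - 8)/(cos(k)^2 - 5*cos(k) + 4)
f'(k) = (2*sin(k)*cos(k) - 5*sin(k))*(cos(k) - 8)/(cos(k)^2 - 5*cos(k) + 4)^2 - sin(k)/(cos(k)^2 - 5*cos(k) + 4)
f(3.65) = -0.97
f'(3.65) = -0.30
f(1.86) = -1.50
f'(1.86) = 1.28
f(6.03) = -72.75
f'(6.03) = -575.02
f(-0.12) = -324.02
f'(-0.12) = -5401.21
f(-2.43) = -1.05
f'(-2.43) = -0.45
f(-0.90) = -5.77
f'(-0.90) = -12.67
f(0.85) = -6.46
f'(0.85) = 15.07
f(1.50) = -2.17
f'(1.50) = 2.61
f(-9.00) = -0.95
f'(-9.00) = -0.24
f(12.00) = -14.52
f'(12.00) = -51.28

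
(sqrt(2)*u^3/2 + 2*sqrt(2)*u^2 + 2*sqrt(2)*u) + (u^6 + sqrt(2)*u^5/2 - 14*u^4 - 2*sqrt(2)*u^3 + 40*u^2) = u^6 + sqrt(2)*u^5/2 - 14*u^4 - 3*sqrt(2)*u^3/2 + 2*sqrt(2)*u^2 + 40*u^2 + 2*sqrt(2)*u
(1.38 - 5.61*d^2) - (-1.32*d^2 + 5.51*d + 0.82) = -4.29*d^2 - 5.51*d + 0.56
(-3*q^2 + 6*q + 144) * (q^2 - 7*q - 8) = -3*q^4 + 27*q^3 + 126*q^2 - 1056*q - 1152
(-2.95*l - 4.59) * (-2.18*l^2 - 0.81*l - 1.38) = 6.431*l^3 + 12.3957*l^2 + 7.7889*l + 6.3342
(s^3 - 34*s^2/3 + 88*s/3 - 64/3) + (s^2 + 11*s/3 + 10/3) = s^3 - 31*s^2/3 + 33*s - 18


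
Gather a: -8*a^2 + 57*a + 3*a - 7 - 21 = -8*a^2 + 60*a - 28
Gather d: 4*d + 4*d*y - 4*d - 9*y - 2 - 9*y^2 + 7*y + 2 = 4*d*y - 9*y^2 - 2*y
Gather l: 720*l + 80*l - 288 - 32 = 800*l - 320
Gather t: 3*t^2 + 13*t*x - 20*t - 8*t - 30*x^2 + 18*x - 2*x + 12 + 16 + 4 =3*t^2 + t*(13*x - 28) - 30*x^2 + 16*x + 32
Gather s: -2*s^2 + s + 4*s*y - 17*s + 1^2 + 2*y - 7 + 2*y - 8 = -2*s^2 + s*(4*y - 16) + 4*y - 14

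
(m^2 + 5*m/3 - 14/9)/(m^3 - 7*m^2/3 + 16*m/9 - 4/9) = (3*m + 7)/(3*m^2 - 5*m + 2)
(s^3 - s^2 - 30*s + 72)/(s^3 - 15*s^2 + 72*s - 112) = (s^2 + 3*s - 18)/(s^2 - 11*s + 28)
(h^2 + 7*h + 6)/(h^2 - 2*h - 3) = (h + 6)/(h - 3)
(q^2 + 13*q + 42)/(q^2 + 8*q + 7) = (q + 6)/(q + 1)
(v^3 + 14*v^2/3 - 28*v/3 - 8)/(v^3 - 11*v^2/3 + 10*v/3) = (3*v^2 + 20*v + 12)/(v*(3*v - 5))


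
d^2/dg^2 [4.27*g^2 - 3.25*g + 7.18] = 8.54000000000000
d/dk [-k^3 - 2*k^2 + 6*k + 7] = -3*k^2 - 4*k + 6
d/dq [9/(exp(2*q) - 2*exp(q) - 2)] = 18*(1 - exp(q))*exp(q)/(-exp(2*q) + 2*exp(q) + 2)^2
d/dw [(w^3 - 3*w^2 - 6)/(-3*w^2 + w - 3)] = (3*w*(2 - w)*(3*w^2 - w + 3) - (6*w - 1)*(-w^3 + 3*w^2 + 6))/(3*w^2 - w + 3)^2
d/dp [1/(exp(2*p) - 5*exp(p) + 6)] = (5 - 2*exp(p))*exp(p)/(exp(2*p) - 5*exp(p) + 6)^2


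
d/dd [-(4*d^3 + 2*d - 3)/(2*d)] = -4*d - 3/(2*d^2)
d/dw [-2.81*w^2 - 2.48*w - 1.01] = -5.62*w - 2.48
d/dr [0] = 0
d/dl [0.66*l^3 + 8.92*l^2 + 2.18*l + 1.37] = 1.98*l^2 + 17.84*l + 2.18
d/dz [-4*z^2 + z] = 1 - 8*z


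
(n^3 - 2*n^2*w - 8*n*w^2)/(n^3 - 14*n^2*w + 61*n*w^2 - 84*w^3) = n*(n + 2*w)/(n^2 - 10*n*w + 21*w^2)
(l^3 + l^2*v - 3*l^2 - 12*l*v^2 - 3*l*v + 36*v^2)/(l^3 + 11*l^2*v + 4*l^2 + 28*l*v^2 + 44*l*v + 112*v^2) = (l^2 - 3*l*v - 3*l + 9*v)/(l^2 + 7*l*v + 4*l + 28*v)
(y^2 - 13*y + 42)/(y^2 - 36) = (y - 7)/(y + 6)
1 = 1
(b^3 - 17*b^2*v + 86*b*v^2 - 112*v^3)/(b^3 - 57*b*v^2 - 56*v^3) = (b^2 - 9*b*v + 14*v^2)/(b^2 + 8*b*v + 7*v^2)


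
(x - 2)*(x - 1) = x^2 - 3*x + 2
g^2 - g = g*(g - 1)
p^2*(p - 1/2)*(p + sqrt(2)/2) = p^4 - p^3/2 + sqrt(2)*p^3/2 - sqrt(2)*p^2/4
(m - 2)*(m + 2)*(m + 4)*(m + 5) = m^4 + 9*m^3 + 16*m^2 - 36*m - 80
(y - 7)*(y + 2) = y^2 - 5*y - 14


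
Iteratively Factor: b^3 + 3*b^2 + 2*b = (b + 2)*(b^2 + b) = b*(b + 2)*(b + 1)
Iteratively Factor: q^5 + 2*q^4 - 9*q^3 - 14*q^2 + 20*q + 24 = (q - 2)*(q^4 + 4*q^3 - q^2 - 16*q - 12) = (q - 2)^2*(q^3 + 6*q^2 + 11*q + 6) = (q - 2)^2*(q + 1)*(q^2 + 5*q + 6) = (q - 2)^2*(q + 1)*(q + 2)*(q + 3)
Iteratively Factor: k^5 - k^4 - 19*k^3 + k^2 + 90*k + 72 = (k - 4)*(k^4 + 3*k^3 - 7*k^2 - 27*k - 18) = (k - 4)*(k + 3)*(k^3 - 7*k - 6) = (k - 4)*(k + 2)*(k + 3)*(k^2 - 2*k - 3) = (k - 4)*(k + 1)*(k + 2)*(k + 3)*(k - 3)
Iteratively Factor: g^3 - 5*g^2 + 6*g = (g - 2)*(g^2 - 3*g) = g*(g - 2)*(g - 3)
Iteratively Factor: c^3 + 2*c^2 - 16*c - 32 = (c + 4)*(c^2 - 2*c - 8) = (c + 2)*(c + 4)*(c - 4)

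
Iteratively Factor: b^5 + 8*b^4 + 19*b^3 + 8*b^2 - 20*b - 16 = (b - 1)*(b^4 + 9*b^3 + 28*b^2 + 36*b + 16) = (b - 1)*(b + 4)*(b^3 + 5*b^2 + 8*b + 4) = (b - 1)*(b + 1)*(b + 4)*(b^2 + 4*b + 4) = (b - 1)*(b + 1)*(b + 2)*(b + 4)*(b + 2)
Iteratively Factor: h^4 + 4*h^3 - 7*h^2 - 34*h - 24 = (h - 3)*(h^3 + 7*h^2 + 14*h + 8) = (h - 3)*(h + 2)*(h^2 + 5*h + 4) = (h - 3)*(h + 1)*(h + 2)*(h + 4)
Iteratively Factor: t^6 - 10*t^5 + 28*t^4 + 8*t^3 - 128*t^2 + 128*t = (t - 4)*(t^5 - 6*t^4 + 4*t^3 + 24*t^2 - 32*t) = (t - 4)*(t + 2)*(t^4 - 8*t^3 + 20*t^2 - 16*t) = t*(t - 4)*(t + 2)*(t^3 - 8*t^2 + 20*t - 16) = t*(t - 4)^2*(t + 2)*(t^2 - 4*t + 4) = t*(t - 4)^2*(t - 2)*(t + 2)*(t - 2)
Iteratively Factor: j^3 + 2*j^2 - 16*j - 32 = (j + 4)*(j^2 - 2*j - 8) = (j + 2)*(j + 4)*(j - 4)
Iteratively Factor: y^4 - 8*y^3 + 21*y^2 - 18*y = (y - 2)*(y^3 - 6*y^2 + 9*y) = y*(y - 2)*(y^2 - 6*y + 9) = y*(y - 3)*(y - 2)*(y - 3)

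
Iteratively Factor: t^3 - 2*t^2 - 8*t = (t - 4)*(t^2 + 2*t) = (t - 4)*(t + 2)*(t)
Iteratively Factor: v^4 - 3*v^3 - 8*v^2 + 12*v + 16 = (v + 2)*(v^3 - 5*v^2 + 2*v + 8) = (v - 4)*(v + 2)*(v^2 - v - 2) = (v - 4)*(v + 1)*(v + 2)*(v - 2)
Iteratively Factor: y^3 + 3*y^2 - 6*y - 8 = (y - 2)*(y^2 + 5*y + 4) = (y - 2)*(y + 4)*(y + 1)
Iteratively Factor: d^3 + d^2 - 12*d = (d + 4)*(d^2 - 3*d) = (d - 3)*(d + 4)*(d)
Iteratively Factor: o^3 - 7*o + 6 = (o - 2)*(o^2 + 2*o - 3) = (o - 2)*(o + 3)*(o - 1)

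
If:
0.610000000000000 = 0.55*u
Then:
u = 1.11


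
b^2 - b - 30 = (b - 6)*(b + 5)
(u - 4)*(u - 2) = u^2 - 6*u + 8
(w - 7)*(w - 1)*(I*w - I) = I*w^3 - 9*I*w^2 + 15*I*w - 7*I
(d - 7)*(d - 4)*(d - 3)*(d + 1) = d^4 - 13*d^3 + 47*d^2 - 23*d - 84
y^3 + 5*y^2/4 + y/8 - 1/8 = (y - 1/4)*(y + 1/2)*(y + 1)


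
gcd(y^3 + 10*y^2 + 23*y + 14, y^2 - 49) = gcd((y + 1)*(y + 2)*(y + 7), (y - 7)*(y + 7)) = y + 7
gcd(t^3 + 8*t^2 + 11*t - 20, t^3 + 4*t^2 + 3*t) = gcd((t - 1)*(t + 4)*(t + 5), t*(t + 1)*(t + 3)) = 1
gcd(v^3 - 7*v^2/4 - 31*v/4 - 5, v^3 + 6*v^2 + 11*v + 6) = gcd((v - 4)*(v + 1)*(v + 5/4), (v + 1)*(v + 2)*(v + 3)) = v + 1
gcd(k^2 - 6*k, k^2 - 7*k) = k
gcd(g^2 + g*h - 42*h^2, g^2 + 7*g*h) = g + 7*h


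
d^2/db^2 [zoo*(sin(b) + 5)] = zoo*sin(b)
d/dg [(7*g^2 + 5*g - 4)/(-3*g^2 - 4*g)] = (-13*g^2 - 24*g - 16)/(g^2*(9*g^2 + 24*g + 16))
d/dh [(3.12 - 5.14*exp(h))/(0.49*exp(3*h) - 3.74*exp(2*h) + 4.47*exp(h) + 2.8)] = (5.0372*exp(3*h) - 23.81*exp(2*h) + 23.3376*exp(h) - 28.3384)*exp(h)/(0.2401*exp(6*h) - 3.6652*exp(5*h) + 18.3682*exp(4*h) - 30.6916*exp(3*h) - 0.963100000000001*exp(2*h) + 25.032*exp(h) + 7.84)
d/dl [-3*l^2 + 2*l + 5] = 2 - 6*l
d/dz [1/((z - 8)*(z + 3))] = (5 - 2*z)/(z^4 - 10*z^3 - 23*z^2 + 240*z + 576)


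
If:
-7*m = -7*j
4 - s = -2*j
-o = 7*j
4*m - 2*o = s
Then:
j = 1/4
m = 1/4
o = -7/4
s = 9/2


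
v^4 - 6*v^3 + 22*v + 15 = (v - 5)*(v - 3)*(v + 1)^2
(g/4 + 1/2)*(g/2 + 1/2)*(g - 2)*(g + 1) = g^4/8 + g^3/4 - 3*g^2/8 - g - 1/2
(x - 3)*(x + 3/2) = x^2 - 3*x/2 - 9/2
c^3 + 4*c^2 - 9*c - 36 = (c - 3)*(c + 3)*(c + 4)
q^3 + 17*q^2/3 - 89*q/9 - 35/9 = (q - 5/3)*(q + 1/3)*(q + 7)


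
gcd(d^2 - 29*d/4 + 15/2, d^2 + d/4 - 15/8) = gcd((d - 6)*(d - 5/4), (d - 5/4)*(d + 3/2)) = d - 5/4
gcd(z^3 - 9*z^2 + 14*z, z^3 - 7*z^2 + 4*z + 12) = z - 2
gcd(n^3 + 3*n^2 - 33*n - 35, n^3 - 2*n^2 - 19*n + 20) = n - 5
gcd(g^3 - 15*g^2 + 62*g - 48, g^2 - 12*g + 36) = g - 6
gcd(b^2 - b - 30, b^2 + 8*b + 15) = b + 5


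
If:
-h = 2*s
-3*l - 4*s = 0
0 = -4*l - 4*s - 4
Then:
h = -6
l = -4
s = 3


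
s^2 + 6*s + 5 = (s + 1)*(s + 5)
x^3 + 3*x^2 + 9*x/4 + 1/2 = (x + 1/2)^2*(x + 2)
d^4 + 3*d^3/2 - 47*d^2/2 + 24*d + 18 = (d - 3)*(d - 2)*(d + 1/2)*(d + 6)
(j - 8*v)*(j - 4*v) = j^2 - 12*j*v + 32*v^2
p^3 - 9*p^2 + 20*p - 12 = (p - 6)*(p - 2)*(p - 1)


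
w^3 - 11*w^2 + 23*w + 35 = (w - 7)*(w - 5)*(w + 1)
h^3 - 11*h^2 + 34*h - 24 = (h - 6)*(h - 4)*(h - 1)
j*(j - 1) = j^2 - j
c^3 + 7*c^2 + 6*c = c*(c + 1)*(c + 6)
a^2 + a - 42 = (a - 6)*(a + 7)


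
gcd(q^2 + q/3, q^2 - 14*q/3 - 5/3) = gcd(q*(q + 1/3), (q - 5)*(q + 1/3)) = q + 1/3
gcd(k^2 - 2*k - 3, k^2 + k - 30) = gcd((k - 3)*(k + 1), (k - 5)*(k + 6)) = 1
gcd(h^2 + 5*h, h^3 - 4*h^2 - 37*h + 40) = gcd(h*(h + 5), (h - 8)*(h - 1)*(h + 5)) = h + 5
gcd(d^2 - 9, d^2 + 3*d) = d + 3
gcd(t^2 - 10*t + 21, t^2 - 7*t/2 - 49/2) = t - 7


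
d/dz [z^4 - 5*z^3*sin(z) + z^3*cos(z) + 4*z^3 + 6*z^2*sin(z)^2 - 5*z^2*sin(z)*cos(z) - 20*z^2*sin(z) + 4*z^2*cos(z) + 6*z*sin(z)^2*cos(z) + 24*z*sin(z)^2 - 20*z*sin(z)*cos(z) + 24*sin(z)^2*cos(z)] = -z^3*sin(z) - 5*z^3*cos(z) + 4*z^3 - 19*z^2*sin(z) + 6*z^2*sin(2*z) - 17*z^2*cos(z) - 5*z^2*cos(2*z) + 12*z^2 - 83*z*sin(z)/2 + 19*z*sin(2*z) + 9*z*sin(3*z)/2 + 8*z*cos(z) - 26*z*cos(2*z) + 6*z - 6*sin(z) - 10*sin(2*z) + 18*sin(3*z) + 3*cos(z)/2 - 12*cos(2*z) - 3*cos(3*z)/2 + 12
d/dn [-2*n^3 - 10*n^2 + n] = -6*n^2 - 20*n + 1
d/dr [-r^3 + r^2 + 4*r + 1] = -3*r^2 + 2*r + 4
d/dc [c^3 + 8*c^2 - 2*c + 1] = 3*c^2 + 16*c - 2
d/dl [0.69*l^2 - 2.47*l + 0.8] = 1.38*l - 2.47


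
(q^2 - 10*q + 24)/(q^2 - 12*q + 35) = (q^2 - 10*q + 24)/(q^2 - 12*q + 35)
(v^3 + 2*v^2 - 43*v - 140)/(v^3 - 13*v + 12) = (v^2 - 2*v - 35)/(v^2 - 4*v + 3)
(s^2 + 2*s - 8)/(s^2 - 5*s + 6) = (s + 4)/(s - 3)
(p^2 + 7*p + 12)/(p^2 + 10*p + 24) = (p + 3)/(p + 6)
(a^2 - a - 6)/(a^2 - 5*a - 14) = (a - 3)/(a - 7)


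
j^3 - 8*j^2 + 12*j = j*(j - 6)*(j - 2)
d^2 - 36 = (d - 6)*(d + 6)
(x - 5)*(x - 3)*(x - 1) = x^3 - 9*x^2 + 23*x - 15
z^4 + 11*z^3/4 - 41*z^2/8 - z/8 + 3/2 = (z - 1)*(z - 3/4)*(z + 1/2)*(z + 4)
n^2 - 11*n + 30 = (n - 6)*(n - 5)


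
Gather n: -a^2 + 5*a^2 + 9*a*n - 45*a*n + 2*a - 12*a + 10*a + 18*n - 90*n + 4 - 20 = 4*a^2 + n*(-36*a - 72) - 16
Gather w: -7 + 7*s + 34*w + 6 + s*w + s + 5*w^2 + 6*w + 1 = 8*s + 5*w^2 + w*(s + 40)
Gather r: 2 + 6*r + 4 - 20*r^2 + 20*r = -20*r^2 + 26*r + 6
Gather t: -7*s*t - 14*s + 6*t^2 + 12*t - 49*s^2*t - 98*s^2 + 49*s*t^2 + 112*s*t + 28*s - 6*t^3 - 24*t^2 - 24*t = -98*s^2 + 14*s - 6*t^3 + t^2*(49*s - 18) + t*(-49*s^2 + 105*s - 12)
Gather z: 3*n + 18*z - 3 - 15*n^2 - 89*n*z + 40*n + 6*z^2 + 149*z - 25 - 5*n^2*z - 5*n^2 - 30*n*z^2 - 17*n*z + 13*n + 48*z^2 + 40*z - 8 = -20*n^2 + 56*n + z^2*(54 - 30*n) + z*(-5*n^2 - 106*n + 207) - 36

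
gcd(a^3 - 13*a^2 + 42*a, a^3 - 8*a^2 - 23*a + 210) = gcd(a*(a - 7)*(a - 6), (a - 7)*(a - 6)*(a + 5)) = a^2 - 13*a + 42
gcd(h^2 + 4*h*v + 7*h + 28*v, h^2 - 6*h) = 1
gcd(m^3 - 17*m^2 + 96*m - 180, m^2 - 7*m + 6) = m - 6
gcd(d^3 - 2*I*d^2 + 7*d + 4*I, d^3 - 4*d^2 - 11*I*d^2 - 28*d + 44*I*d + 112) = d - 4*I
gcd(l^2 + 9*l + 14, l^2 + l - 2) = l + 2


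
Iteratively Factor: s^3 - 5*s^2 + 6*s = (s - 2)*(s^2 - 3*s) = s*(s - 2)*(s - 3)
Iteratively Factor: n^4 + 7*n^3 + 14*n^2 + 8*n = (n + 4)*(n^3 + 3*n^2 + 2*n) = n*(n + 4)*(n^2 + 3*n + 2) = n*(n + 1)*(n + 4)*(n + 2)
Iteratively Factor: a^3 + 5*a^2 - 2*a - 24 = (a + 3)*(a^2 + 2*a - 8) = (a - 2)*(a + 3)*(a + 4)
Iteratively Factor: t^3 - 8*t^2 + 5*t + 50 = (t + 2)*(t^2 - 10*t + 25) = (t - 5)*(t + 2)*(t - 5)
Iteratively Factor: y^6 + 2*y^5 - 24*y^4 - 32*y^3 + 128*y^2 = (y)*(y^5 + 2*y^4 - 24*y^3 - 32*y^2 + 128*y) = y*(y - 2)*(y^4 + 4*y^3 - 16*y^2 - 64*y) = y*(y - 4)*(y - 2)*(y^3 + 8*y^2 + 16*y) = y*(y - 4)*(y - 2)*(y + 4)*(y^2 + 4*y) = y^2*(y - 4)*(y - 2)*(y + 4)*(y + 4)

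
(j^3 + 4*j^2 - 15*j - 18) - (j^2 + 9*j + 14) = j^3 + 3*j^2 - 24*j - 32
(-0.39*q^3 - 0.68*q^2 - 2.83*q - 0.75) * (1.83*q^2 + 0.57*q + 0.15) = -0.7137*q^5 - 1.4667*q^4 - 5.625*q^3 - 3.0876*q^2 - 0.852*q - 0.1125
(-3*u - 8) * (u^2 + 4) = -3*u^3 - 8*u^2 - 12*u - 32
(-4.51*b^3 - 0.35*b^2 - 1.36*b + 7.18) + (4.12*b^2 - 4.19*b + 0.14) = -4.51*b^3 + 3.77*b^2 - 5.55*b + 7.32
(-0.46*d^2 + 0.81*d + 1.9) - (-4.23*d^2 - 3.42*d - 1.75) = 3.77*d^2 + 4.23*d + 3.65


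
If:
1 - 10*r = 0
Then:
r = 1/10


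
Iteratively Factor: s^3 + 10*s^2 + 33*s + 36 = (s + 3)*(s^2 + 7*s + 12) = (s + 3)*(s + 4)*(s + 3)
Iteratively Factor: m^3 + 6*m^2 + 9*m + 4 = (m + 1)*(m^2 + 5*m + 4) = (m + 1)^2*(m + 4)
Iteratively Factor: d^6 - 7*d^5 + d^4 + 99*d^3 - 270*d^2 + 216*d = (d - 3)*(d^5 - 4*d^4 - 11*d^3 + 66*d^2 - 72*d) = (d - 3)^2*(d^4 - d^3 - 14*d^2 + 24*d) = d*(d - 3)^2*(d^3 - d^2 - 14*d + 24) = d*(d - 3)^3*(d^2 + 2*d - 8) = d*(d - 3)^3*(d + 4)*(d - 2)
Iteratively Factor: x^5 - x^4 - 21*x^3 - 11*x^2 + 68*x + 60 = (x - 5)*(x^4 + 4*x^3 - x^2 - 16*x - 12) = (x - 5)*(x - 2)*(x^3 + 6*x^2 + 11*x + 6) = (x - 5)*(x - 2)*(x + 3)*(x^2 + 3*x + 2) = (x - 5)*(x - 2)*(x + 1)*(x + 3)*(x + 2)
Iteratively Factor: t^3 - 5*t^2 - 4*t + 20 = (t - 2)*(t^2 - 3*t - 10) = (t - 5)*(t - 2)*(t + 2)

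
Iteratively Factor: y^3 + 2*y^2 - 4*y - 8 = (y + 2)*(y^2 - 4) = (y - 2)*(y + 2)*(y + 2)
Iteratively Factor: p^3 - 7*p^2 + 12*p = (p - 4)*(p^2 - 3*p) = (p - 4)*(p - 3)*(p)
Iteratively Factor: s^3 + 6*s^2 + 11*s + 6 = (s + 2)*(s^2 + 4*s + 3) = (s + 2)*(s + 3)*(s + 1)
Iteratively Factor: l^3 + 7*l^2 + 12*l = (l + 4)*(l^2 + 3*l) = (l + 3)*(l + 4)*(l)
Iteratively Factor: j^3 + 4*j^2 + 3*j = (j + 3)*(j^2 + j) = (j + 1)*(j + 3)*(j)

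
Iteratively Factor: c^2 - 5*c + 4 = (c - 1)*(c - 4)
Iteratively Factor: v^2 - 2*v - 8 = (v + 2)*(v - 4)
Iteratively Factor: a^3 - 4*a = (a - 2)*(a^2 + 2*a) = a*(a - 2)*(a + 2)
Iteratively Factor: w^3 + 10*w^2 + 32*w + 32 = (w + 4)*(w^2 + 6*w + 8) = (w + 2)*(w + 4)*(w + 4)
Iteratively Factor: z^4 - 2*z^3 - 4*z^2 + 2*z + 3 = (z - 1)*(z^3 - z^2 - 5*z - 3) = (z - 1)*(z + 1)*(z^2 - 2*z - 3) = (z - 1)*(z + 1)^2*(z - 3)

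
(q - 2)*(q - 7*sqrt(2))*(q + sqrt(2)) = q^3 - 6*sqrt(2)*q^2 - 2*q^2 - 14*q + 12*sqrt(2)*q + 28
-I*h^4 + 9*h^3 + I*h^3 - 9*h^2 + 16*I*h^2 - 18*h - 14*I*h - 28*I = (h - 2)*(h + 2*I)*(h + 7*I)*(-I*h - I)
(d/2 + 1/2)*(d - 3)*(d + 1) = d^3/2 - d^2/2 - 5*d/2 - 3/2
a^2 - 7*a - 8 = (a - 8)*(a + 1)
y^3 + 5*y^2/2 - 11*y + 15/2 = (y - 3/2)*(y - 1)*(y + 5)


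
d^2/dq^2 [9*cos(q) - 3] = -9*cos(q)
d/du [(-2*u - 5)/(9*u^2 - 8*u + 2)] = 2*(9*u^2 + 45*u - 22)/(81*u^4 - 144*u^3 + 100*u^2 - 32*u + 4)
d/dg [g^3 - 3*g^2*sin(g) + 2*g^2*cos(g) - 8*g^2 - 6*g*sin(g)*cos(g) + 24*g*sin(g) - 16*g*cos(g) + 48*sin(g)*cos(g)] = -2*g^2*sin(g) - 3*g^2*cos(g) + 3*g^2 + 10*g*sin(g) + 28*g*cos(g) - 6*g*cos(2*g) - 16*g + 24*sin(g) - 3*sin(2*g) - 16*cos(g) + 48*cos(2*g)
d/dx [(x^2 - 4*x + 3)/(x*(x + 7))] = (11*x^2 - 6*x - 21)/(x^2*(x^2 + 14*x + 49))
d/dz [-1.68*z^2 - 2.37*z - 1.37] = -3.36*z - 2.37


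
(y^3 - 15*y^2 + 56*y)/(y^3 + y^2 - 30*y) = (y^2 - 15*y + 56)/(y^2 + y - 30)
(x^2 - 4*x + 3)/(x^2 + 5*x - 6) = (x - 3)/(x + 6)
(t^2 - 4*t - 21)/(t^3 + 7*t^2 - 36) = (t - 7)/(t^2 + 4*t - 12)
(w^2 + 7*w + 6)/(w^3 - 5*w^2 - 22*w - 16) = (w + 6)/(w^2 - 6*w - 16)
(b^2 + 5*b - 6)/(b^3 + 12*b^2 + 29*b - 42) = 1/(b + 7)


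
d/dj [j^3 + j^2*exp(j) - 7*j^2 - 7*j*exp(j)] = j^2*exp(j) + 3*j^2 - 5*j*exp(j) - 14*j - 7*exp(j)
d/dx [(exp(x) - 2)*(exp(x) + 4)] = 2*(exp(x) + 1)*exp(x)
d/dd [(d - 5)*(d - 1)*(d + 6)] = 3*d^2 - 31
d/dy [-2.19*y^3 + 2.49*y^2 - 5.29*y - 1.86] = -6.57*y^2 + 4.98*y - 5.29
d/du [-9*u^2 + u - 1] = 1 - 18*u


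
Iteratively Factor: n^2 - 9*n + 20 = (n - 4)*(n - 5)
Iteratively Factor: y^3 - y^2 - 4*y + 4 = (y + 2)*(y^2 - 3*y + 2) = (y - 1)*(y + 2)*(y - 2)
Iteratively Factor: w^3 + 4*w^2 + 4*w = (w)*(w^2 + 4*w + 4) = w*(w + 2)*(w + 2)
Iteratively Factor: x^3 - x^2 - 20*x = (x - 5)*(x^2 + 4*x) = (x - 5)*(x + 4)*(x)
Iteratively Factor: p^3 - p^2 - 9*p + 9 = (p - 1)*(p^2 - 9) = (p - 1)*(p + 3)*(p - 3)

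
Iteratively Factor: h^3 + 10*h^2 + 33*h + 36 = (h + 3)*(h^2 + 7*h + 12) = (h + 3)^2*(h + 4)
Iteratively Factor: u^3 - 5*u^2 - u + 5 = (u - 1)*(u^2 - 4*u - 5) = (u - 5)*(u - 1)*(u + 1)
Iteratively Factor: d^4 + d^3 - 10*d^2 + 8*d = (d - 2)*(d^3 + 3*d^2 - 4*d) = (d - 2)*(d + 4)*(d^2 - d) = d*(d - 2)*(d + 4)*(d - 1)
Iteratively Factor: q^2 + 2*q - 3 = (q + 3)*(q - 1)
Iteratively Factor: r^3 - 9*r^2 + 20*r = (r)*(r^2 - 9*r + 20) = r*(r - 4)*(r - 5)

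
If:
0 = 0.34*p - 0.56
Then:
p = 1.65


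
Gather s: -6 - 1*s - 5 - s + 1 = -2*s - 10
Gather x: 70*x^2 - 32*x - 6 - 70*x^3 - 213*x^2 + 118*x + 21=-70*x^3 - 143*x^2 + 86*x + 15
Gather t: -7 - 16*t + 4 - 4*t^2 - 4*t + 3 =-4*t^2 - 20*t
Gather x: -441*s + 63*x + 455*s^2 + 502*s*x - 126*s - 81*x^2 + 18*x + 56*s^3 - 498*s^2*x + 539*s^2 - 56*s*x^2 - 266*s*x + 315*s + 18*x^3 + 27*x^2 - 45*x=56*s^3 + 994*s^2 - 252*s + 18*x^3 + x^2*(-56*s - 54) + x*(-498*s^2 + 236*s + 36)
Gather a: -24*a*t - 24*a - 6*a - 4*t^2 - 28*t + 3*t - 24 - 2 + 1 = a*(-24*t - 30) - 4*t^2 - 25*t - 25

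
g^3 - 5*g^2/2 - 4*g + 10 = (g - 5/2)*(g - 2)*(g + 2)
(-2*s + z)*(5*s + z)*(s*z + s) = -10*s^3*z - 10*s^3 + 3*s^2*z^2 + 3*s^2*z + s*z^3 + s*z^2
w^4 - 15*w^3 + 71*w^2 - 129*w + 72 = (w - 8)*(w - 3)^2*(w - 1)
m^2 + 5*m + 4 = (m + 1)*(m + 4)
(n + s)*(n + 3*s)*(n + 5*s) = n^3 + 9*n^2*s + 23*n*s^2 + 15*s^3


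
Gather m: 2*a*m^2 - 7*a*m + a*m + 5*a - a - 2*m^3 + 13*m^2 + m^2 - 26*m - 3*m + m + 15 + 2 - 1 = 4*a - 2*m^3 + m^2*(2*a + 14) + m*(-6*a - 28) + 16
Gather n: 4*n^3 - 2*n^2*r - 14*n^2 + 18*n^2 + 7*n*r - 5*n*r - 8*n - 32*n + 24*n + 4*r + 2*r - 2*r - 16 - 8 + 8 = 4*n^3 + n^2*(4 - 2*r) + n*(2*r - 16) + 4*r - 16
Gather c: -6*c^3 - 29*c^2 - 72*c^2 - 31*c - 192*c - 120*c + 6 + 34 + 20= -6*c^3 - 101*c^2 - 343*c + 60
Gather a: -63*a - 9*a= -72*a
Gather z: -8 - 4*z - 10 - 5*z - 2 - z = -10*z - 20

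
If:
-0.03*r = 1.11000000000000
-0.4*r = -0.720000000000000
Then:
No Solution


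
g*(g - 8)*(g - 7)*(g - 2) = g^4 - 17*g^3 + 86*g^2 - 112*g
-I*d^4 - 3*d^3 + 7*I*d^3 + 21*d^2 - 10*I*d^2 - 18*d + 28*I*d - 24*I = (d - 6)*(d - 4*I)*(d + I)*(-I*d + I)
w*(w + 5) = w^2 + 5*w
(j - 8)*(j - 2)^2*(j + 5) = j^4 - 7*j^3 - 24*j^2 + 148*j - 160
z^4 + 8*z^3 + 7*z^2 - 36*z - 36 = (z - 2)*(z + 1)*(z + 3)*(z + 6)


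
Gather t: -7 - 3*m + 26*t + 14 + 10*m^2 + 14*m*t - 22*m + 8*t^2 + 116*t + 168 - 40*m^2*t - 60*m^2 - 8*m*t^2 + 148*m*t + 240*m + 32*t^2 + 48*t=-50*m^2 + 215*m + t^2*(40 - 8*m) + t*(-40*m^2 + 162*m + 190) + 175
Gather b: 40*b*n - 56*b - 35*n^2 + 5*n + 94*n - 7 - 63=b*(40*n - 56) - 35*n^2 + 99*n - 70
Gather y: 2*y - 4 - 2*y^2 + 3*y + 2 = -2*y^2 + 5*y - 2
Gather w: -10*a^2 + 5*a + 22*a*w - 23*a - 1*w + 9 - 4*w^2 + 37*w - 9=-10*a^2 - 18*a - 4*w^2 + w*(22*a + 36)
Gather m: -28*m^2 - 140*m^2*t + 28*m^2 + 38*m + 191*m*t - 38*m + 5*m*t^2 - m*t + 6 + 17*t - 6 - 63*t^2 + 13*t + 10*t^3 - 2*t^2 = -140*m^2*t + m*(5*t^2 + 190*t) + 10*t^3 - 65*t^2 + 30*t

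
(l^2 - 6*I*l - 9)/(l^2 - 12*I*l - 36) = (-l^2 + 6*I*l + 9)/(-l^2 + 12*I*l + 36)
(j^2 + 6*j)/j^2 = (j + 6)/j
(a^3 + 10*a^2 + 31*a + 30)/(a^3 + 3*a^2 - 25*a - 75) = (a + 2)/(a - 5)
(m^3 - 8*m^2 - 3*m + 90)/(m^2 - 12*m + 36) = (m^2 - 2*m - 15)/(m - 6)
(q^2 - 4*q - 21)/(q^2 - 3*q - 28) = (q + 3)/(q + 4)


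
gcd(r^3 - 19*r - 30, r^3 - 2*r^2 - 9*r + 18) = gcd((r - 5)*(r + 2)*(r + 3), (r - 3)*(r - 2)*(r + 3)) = r + 3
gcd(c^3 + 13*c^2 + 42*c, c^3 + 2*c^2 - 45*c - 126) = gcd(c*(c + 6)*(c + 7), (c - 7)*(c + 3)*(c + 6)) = c + 6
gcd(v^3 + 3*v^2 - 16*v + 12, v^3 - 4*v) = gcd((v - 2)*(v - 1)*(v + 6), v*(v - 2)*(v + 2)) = v - 2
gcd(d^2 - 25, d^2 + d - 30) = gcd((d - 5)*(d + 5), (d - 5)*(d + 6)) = d - 5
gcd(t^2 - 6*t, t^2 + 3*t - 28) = 1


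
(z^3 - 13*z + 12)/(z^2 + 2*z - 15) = (z^2 + 3*z - 4)/(z + 5)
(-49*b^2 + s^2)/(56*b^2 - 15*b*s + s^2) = (7*b + s)/(-8*b + s)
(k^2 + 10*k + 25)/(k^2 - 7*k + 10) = (k^2 + 10*k + 25)/(k^2 - 7*k + 10)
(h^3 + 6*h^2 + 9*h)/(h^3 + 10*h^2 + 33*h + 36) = h/(h + 4)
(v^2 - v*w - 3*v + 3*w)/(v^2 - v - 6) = (v - w)/(v + 2)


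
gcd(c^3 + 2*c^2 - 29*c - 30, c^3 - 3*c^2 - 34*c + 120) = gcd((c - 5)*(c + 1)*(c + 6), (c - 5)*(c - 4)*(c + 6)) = c^2 + c - 30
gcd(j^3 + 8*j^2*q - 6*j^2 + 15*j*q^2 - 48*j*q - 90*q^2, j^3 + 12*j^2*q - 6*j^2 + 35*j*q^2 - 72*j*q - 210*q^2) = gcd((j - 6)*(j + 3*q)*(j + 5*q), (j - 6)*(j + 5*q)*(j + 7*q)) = j^2 + 5*j*q - 6*j - 30*q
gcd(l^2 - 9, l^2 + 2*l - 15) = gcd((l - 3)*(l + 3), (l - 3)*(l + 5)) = l - 3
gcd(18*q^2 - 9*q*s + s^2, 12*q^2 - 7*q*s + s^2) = 3*q - s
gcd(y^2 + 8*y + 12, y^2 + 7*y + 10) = y + 2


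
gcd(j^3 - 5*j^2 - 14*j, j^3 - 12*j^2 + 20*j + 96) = j + 2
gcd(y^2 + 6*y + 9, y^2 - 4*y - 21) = y + 3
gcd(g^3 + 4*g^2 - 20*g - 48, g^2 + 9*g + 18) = g + 6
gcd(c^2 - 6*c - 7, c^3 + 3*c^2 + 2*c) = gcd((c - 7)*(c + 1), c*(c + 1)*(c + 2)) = c + 1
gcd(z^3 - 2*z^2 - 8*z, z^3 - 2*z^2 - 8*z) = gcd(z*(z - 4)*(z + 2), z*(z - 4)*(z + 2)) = z^3 - 2*z^2 - 8*z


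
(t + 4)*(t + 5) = t^2 + 9*t + 20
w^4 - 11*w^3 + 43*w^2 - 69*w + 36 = (w - 4)*(w - 3)^2*(w - 1)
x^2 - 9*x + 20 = (x - 5)*(x - 4)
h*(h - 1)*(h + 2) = h^3 + h^2 - 2*h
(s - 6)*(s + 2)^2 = s^3 - 2*s^2 - 20*s - 24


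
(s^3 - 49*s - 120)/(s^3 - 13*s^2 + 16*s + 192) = (s + 5)/(s - 8)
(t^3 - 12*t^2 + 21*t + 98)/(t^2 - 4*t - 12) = (t^2 - 14*t + 49)/(t - 6)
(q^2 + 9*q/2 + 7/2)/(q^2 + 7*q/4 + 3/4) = 2*(2*q + 7)/(4*q + 3)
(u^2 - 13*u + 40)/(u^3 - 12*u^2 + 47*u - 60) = (u - 8)/(u^2 - 7*u + 12)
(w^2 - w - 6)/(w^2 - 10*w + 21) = (w + 2)/(w - 7)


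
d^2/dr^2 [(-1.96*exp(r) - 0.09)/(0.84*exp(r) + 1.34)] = (2.142672*exp(r) - 3.418072)*exp(r)/(0.592704*exp(3*r) + 2.836512*exp(2*r) + 4.524912*exp(r) + 2.406104)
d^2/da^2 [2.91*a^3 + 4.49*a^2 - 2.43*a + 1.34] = 17.46*a + 8.98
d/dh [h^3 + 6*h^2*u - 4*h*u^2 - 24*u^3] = 3*h^2 + 12*h*u - 4*u^2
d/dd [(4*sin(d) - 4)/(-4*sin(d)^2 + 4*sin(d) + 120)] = (sin(d)^2 - 2*sin(d) + 31)*cos(d)/(sin(d) + cos(d)^2 + 29)^2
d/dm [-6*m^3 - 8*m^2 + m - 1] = -18*m^2 - 16*m + 1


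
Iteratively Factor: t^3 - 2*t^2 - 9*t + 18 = (t - 3)*(t^2 + t - 6) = (t - 3)*(t + 3)*(t - 2)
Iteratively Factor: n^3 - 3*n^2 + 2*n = (n)*(n^2 - 3*n + 2) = n*(n - 1)*(n - 2)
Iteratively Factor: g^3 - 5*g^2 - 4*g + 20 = (g + 2)*(g^2 - 7*g + 10) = (g - 5)*(g + 2)*(g - 2)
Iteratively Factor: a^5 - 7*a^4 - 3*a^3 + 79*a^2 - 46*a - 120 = (a + 3)*(a^4 - 10*a^3 + 27*a^2 - 2*a - 40) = (a + 1)*(a + 3)*(a^3 - 11*a^2 + 38*a - 40) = (a - 5)*(a + 1)*(a + 3)*(a^2 - 6*a + 8) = (a - 5)*(a - 4)*(a + 1)*(a + 3)*(a - 2)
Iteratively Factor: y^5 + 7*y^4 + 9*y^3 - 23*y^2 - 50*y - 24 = (y + 3)*(y^4 + 4*y^3 - 3*y^2 - 14*y - 8) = (y + 1)*(y + 3)*(y^3 + 3*y^2 - 6*y - 8) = (y + 1)^2*(y + 3)*(y^2 + 2*y - 8) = (y - 2)*(y + 1)^2*(y + 3)*(y + 4)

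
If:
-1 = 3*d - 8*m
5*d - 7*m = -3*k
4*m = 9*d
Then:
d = 1/15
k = 43/180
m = 3/20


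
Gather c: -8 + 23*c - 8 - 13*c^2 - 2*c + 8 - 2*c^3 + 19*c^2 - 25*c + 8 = -2*c^3 + 6*c^2 - 4*c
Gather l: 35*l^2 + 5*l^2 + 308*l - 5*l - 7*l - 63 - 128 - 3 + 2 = 40*l^2 + 296*l - 192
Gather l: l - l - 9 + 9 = 0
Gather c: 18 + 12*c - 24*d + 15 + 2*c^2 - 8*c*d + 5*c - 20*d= 2*c^2 + c*(17 - 8*d) - 44*d + 33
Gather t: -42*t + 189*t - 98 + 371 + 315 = 147*t + 588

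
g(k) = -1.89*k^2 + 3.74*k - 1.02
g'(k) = 3.74 - 3.78*k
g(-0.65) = -4.25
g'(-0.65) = 6.20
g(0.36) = 0.08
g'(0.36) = 2.38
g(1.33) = 0.61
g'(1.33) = -1.29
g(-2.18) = -18.16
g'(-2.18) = 11.98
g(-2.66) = -24.34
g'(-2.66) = 13.79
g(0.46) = 0.30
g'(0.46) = 2.00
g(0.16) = -0.47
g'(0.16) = 3.14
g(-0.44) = -3.03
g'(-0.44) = 5.40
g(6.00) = -46.62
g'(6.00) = -18.94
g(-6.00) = -91.50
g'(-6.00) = 26.42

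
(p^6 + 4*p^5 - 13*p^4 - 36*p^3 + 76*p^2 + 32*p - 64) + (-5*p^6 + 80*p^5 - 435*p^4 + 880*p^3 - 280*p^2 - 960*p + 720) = -4*p^6 + 84*p^5 - 448*p^4 + 844*p^3 - 204*p^2 - 928*p + 656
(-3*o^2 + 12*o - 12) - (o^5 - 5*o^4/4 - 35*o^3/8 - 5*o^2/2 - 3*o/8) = -o^5 + 5*o^4/4 + 35*o^3/8 - o^2/2 + 99*o/8 - 12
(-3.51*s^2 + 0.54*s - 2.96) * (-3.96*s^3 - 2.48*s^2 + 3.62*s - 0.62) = 13.8996*s^5 + 6.5664*s^4 - 2.3238*s^3 + 11.4718*s^2 - 11.05*s + 1.8352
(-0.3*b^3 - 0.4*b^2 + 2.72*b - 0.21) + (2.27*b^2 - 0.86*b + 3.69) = -0.3*b^3 + 1.87*b^2 + 1.86*b + 3.48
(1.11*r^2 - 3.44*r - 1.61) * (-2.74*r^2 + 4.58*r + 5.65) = -3.0414*r^4 + 14.5094*r^3 - 5.0723*r^2 - 26.8098*r - 9.0965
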